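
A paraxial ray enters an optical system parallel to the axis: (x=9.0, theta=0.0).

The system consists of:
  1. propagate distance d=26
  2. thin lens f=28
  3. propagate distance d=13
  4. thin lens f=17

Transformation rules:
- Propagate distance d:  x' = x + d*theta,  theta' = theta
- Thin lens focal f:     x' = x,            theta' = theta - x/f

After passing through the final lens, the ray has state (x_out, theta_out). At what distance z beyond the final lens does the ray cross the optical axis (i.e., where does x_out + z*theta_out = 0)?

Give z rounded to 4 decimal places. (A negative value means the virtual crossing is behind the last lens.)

Answer: 7.9688

Derivation:
Initial: x=9.0000 theta=0.0000
After 1 (propagate distance d=26): x=9.0000 theta=0.0000
After 2 (thin lens f=28): x=9.0000 theta=-9/28 (≈-0.3214)
After 3 (propagate distance d=13): x=135/28 (≈4.8214) theta=-9/28 (≈-0.3214)
After 4 (thin lens f=17): x=135/28 (≈4.8214) theta=-72/119 (≈-0.6050)
z_focus = -x_out/theta_out = -(135/28)/(-72/119) = 255/32 ≈ 7.9688
Rounded to 4 decimal places: z = 7.9688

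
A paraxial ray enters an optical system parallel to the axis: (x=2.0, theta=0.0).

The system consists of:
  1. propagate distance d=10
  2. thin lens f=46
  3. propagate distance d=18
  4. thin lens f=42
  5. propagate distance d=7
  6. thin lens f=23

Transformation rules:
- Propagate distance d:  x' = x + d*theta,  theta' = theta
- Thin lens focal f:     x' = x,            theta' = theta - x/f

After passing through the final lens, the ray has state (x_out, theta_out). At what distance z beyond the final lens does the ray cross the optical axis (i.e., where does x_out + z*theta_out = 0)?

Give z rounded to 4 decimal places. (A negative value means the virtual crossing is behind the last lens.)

Answer: 6.8720

Derivation:
Initial: x=2.0000 theta=0.0000
After 1 (propagate distance d=10): x=2.0000 theta=0.0000
After 2 (thin lens f=46): x=2.0000 theta=-1/23 (≈-0.0435)
After 3 (propagate distance d=18): x=28/23 (≈1.2174) theta=-1/23 (≈-0.0435)
After 4 (thin lens f=42): x=28/23 (≈1.2174) theta=-5/69 (≈-0.0725)
After 5 (propagate distance d=7): x=49/69 (≈0.7101) theta=-5/69 (≈-0.0725)
After 6 (thin lens f=23): x=49/69 (≈0.7101) theta=-164/1587 (≈-0.1033)
z_focus = -x_out/theta_out = -(49/69)/(-164/1587) = 1127/164 ≈ 6.8720
Rounded to 4 decimal places: z = 6.8720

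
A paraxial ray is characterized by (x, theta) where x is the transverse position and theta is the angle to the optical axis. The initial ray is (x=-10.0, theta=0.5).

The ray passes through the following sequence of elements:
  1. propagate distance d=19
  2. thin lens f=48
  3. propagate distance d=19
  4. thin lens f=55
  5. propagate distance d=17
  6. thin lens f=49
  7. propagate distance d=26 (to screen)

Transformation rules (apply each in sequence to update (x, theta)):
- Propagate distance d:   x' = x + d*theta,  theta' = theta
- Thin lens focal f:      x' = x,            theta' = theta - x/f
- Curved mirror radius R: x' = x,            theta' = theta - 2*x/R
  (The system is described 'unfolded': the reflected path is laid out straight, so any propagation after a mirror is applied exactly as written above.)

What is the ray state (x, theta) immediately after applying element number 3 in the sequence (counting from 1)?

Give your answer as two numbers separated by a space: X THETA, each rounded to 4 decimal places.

Answer: 9.1979 0.5104

Derivation:
Initial: x=-10.0000 theta=0.5000
After 1 (propagate distance d=19): x=-0.5000 theta=0.5000
After 2 (thin lens f=48): x=-0.5000 theta=49/96 (≈0.5104)
After 3 (propagate distance d=19): x=883/96 (≈9.1979) theta=49/96 (≈0.5104)
Rounded to 4 decimal places: x = 9.1979, theta = 0.5104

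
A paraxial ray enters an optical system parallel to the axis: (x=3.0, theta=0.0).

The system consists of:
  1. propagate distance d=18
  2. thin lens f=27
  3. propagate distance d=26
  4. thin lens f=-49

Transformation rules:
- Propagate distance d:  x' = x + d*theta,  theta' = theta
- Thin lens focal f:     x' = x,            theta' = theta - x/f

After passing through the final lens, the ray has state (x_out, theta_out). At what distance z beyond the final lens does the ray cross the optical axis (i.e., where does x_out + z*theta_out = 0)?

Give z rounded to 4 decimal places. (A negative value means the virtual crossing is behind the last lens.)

Answer: 1.0208

Derivation:
Initial: x=3.0000 theta=0.0000
After 1 (propagate distance d=18): x=3.0000 theta=0.0000
After 2 (thin lens f=27): x=3.0000 theta=-1/9 (≈-0.1111)
After 3 (propagate distance d=26): x=1/9 (≈0.1111) theta=-1/9 (≈-0.1111)
After 4 (thin lens f=-49): x=1/9 (≈0.1111) theta=-16/147 (≈-0.1088)
z_focus = -x_out/theta_out = -(1/9)/(-16/147) = 49/48 ≈ 1.0208
Rounded to 4 decimal places: z = 1.0208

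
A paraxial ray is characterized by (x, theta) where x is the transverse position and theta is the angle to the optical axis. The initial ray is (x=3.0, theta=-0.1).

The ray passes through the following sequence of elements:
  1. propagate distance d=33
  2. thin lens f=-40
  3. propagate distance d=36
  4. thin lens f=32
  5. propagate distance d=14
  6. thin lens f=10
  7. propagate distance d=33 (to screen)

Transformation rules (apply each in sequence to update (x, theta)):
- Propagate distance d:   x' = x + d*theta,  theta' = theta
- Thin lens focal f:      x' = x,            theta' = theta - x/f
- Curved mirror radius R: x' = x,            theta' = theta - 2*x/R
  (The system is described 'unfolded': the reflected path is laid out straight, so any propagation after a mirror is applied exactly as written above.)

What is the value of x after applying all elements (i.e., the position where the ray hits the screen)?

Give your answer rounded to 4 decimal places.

Answer: 9.6093

Derivation:
Initial: x=3.0000 theta=-0.1000
After 1 (propagate distance d=33): x=-0.3000 theta=-0.1000
After 2 (thin lens f=-40): x=-0.3000 theta=-0.1075
After 3 (propagate distance d=36): x=-4.1700 theta=-0.1075
After 4 (thin lens f=32): x=-4.1700 theta=73/3200 (≈0.0228)
After 5 (propagate distance d=14): x=-6161/1600 (≈-3.8506) theta=73/3200 (≈0.0228)
After 6 (thin lens f=10): x=-6161/1600 (≈-3.8506) theta=3263/8000 (≈0.4079)
After 7 (propagate distance d=33 (to screen)): x=38437/4000 (≈9.6093) theta=3263/8000 (≈0.4079)
Rounded to 4 decimal places: x = 9.6093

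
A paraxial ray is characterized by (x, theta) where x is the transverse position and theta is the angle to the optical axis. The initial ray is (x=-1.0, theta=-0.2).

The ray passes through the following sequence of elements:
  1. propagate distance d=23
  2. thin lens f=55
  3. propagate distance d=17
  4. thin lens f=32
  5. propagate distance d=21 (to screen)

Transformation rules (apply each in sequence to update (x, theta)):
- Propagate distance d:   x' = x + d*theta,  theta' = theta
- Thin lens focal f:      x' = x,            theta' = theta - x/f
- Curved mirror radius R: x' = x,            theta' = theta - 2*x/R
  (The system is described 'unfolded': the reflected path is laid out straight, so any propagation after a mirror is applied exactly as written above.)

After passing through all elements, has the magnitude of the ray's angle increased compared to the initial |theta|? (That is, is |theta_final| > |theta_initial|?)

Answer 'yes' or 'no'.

Initial: x=-1.0000 theta=-0.2000
After 1 (propagate distance d=23): x=-5.6000 theta=-0.2000
After 2 (thin lens f=55): x=-5.6000 theta=-27/275 (≈-0.0982)
After 3 (propagate distance d=17): x=-1999/275 (≈-7.2691) theta=-27/275 (≈-0.0982)
After 4 (thin lens f=32): x=-1999/275 (≈-7.2691) theta=227/1760 (≈0.1290)
After 5 (propagate distance d=21 (to screen)): x=-40133/8800 (≈-4.5606) theta=227/1760 (≈0.1290)
|theta_initial|=0.2000 |theta_final|=227/1760 (≈0.1290) -> not increased

Answer: no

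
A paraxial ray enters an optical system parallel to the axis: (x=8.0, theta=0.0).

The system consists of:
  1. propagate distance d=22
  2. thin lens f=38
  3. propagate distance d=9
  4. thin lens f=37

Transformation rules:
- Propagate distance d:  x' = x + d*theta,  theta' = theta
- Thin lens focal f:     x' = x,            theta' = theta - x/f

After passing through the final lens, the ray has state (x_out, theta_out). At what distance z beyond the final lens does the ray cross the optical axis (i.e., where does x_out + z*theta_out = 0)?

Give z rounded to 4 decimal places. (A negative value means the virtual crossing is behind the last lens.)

Initial: x=8.0000 theta=0.0000
After 1 (propagate distance d=22): x=8.0000 theta=0.0000
After 2 (thin lens f=38): x=8.0000 theta=-4/19 (≈-0.2105)
After 3 (propagate distance d=9): x=116/19 (≈6.1053) theta=-4/19 (≈-0.2105)
After 4 (thin lens f=37): x=116/19 (≈6.1053) theta=-264/703 (≈-0.3755)
z_focus = -x_out/theta_out = -(116/19)/(-264/703) = 1073/66 ≈ 16.2576
Rounded to 4 decimal places: z = 16.2576

Answer: 16.2576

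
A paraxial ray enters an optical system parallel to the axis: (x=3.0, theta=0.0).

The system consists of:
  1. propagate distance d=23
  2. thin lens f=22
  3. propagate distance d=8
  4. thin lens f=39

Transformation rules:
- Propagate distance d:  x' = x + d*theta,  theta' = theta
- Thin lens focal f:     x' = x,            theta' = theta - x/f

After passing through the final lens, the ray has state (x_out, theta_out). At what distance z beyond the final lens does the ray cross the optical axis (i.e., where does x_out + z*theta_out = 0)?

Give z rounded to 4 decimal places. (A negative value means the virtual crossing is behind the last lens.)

Initial: x=3.0000 theta=0.0000
After 1 (propagate distance d=23): x=3.0000 theta=0.0000
After 2 (thin lens f=22): x=3.0000 theta=-3/22 (≈-0.1364)
After 3 (propagate distance d=8): x=21/11 (≈1.9091) theta=-3/22 (≈-0.1364)
After 4 (thin lens f=39): x=21/11 (≈1.9091) theta=-53/286 (≈-0.1853)
z_focus = -x_out/theta_out = -(21/11)/(-53/286) = 546/53 ≈ 10.3019
Rounded to 4 decimal places: z = 10.3019

Answer: 10.3019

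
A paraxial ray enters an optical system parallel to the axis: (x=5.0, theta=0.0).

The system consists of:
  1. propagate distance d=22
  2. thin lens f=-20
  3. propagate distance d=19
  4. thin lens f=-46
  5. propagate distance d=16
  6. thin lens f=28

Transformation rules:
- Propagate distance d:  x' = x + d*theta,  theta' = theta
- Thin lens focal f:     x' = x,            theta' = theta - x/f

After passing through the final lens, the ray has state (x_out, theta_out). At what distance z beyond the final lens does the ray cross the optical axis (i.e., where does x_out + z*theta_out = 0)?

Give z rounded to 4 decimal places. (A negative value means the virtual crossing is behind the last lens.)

Initial: x=5.0000 theta=0.0000
After 1 (propagate distance d=22): x=5.0000 theta=0.0000
After 2 (thin lens f=-20): x=5.0000 theta=0.2500
After 3 (propagate distance d=19): x=9.7500 theta=0.2500
After 4 (thin lens f=-46): x=9.7500 theta=85/184 (≈0.4620)
After 5 (propagate distance d=16): x=1577/92 (≈17.1413) theta=85/184 (≈0.4620)
After 6 (thin lens f=28): x=1577/92 (≈17.1413) theta=-387/2576 (≈-0.1502)
z_focus = -x_out/theta_out = -(1577/92)/(-387/2576) = 44156/387 ≈ 114.0982
Rounded to 4 decimal places: z = 114.0982

Answer: 114.0982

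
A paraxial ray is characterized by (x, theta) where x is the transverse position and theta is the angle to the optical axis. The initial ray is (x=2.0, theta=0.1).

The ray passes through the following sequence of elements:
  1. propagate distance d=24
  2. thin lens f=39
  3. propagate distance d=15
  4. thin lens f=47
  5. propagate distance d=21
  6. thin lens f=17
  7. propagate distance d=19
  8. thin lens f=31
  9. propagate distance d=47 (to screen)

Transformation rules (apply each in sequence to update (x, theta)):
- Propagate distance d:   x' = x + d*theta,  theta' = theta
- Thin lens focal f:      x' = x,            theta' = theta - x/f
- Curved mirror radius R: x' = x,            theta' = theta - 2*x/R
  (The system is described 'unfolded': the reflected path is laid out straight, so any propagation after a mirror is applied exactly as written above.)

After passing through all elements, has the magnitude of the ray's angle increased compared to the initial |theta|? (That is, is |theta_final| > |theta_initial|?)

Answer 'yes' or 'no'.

Initial: x=2.0000 theta=0.1000
After 1 (propagate distance d=24): x=4.4000 theta=0.1000
After 2 (thin lens f=39): x=4.4000 theta=-1/78 (≈-0.0128)
After 3 (propagate distance d=15): x=547/130 (≈4.2077) theta=-1/78 (≈-0.0128)
After 4 (thin lens f=47): x=547/130 (≈4.2077) theta=-938/9165 (≈-0.1023)
After 5 (propagate distance d=21): x=12577/6110 (≈2.0584) theta=-938/9165 (≈-0.1023)
After 6 (thin lens f=17): x=12577/6110 (≈2.0584) theta=-69623/311610 (≈-0.2234)
After 7 (propagate distance d=19): x=-68141/31161 (≈-2.1867) theta=-69623/311610 (≈-0.2234)
After 8 (thin lens f=31): x=-68141/31161 (≈-2.1867) theta=-492301/3219970 (≈-0.1529)
After 9 (propagate distance d=47 (to screen)): x=-90538151/9659910 (≈-9.3726) theta=-492301/3219970 (≈-0.1529)
|theta_initial|=0.1000 |theta_final|=492301/3219970 (≈0.1529) -> increased

Answer: yes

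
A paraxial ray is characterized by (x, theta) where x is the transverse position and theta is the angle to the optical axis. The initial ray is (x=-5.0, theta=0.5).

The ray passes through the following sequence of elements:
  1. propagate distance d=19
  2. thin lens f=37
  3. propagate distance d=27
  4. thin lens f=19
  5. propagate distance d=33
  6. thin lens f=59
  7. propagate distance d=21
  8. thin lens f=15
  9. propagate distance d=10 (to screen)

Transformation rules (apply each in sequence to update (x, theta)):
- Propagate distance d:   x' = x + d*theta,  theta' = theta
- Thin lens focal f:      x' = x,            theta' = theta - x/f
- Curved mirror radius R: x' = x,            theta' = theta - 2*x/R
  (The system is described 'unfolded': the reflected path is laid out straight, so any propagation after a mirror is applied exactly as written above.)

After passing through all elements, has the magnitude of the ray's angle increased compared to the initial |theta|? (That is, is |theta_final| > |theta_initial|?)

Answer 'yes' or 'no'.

Answer: no

Derivation:
Initial: x=-5.0000 theta=0.5000
After 1 (propagate distance d=19): x=4.5000 theta=0.5000
After 2 (thin lens f=37): x=4.5000 theta=14/37 (≈0.3784)
After 3 (propagate distance d=27): x=1089/74 (≈14.7162) theta=14/37 (≈0.3784)
After 4 (thin lens f=19): x=1089/74 (≈14.7162) theta=-557/1406 (≈-0.3962)
After 5 (propagate distance d=33): x=1155/703 (≈1.6430) theta=-557/1406 (≈-0.3962)
After 6 (thin lens f=59): x=1155/703 (≈1.6430) theta=-35173/82954 (≈-0.4240)
After 7 (propagate distance d=21): x=-602343/82954 (≈-7.2612) theta=-35173/82954 (≈-0.4240)
After 8 (thin lens f=15): x=-602343/82954 (≈-7.2612) theta=12458/207385 (≈0.0601)
After 9 (propagate distance d=10 (to screen)): x=-552511/82954 (≈-6.6605) theta=12458/207385 (≈0.0601)
|theta_initial|=0.5000 |theta_final|=12458/207385 (≈0.0601) -> not increased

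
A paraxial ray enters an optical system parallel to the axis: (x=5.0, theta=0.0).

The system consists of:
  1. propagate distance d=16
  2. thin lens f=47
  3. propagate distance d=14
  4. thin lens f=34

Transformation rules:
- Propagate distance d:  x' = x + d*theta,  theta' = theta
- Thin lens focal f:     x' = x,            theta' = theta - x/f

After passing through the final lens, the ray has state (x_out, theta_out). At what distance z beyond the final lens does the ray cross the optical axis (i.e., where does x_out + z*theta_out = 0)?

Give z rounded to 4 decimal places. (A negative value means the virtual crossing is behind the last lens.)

Initial: x=5.0000 theta=0.0000
After 1 (propagate distance d=16): x=5.0000 theta=0.0000
After 2 (thin lens f=47): x=5.0000 theta=-5/47 (≈-0.1064)
After 3 (propagate distance d=14): x=165/47 (≈3.5106) theta=-5/47 (≈-0.1064)
After 4 (thin lens f=34): x=165/47 (≈3.5106) theta=-335/1598 (≈-0.2096)
z_focus = -x_out/theta_out = -(165/47)/(-335/1598) = 1122/67 ≈ 16.7463
Rounded to 4 decimal places: z = 16.7463

Answer: 16.7463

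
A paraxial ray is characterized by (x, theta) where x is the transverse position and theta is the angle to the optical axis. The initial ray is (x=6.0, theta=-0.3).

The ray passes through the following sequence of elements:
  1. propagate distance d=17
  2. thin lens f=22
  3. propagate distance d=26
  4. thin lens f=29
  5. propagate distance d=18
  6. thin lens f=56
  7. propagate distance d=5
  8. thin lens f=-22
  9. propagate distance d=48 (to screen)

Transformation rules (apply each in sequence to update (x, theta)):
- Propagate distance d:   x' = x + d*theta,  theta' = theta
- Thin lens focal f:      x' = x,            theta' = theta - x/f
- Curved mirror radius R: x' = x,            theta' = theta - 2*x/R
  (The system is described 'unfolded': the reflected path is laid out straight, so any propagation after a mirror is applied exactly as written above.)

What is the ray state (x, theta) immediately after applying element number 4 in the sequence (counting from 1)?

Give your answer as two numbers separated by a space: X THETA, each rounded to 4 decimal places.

Initial: x=6.0000 theta=-0.3000
After 1 (propagate distance d=17): x=0.9000 theta=-0.3000
After 2 (thin lens f=22): x=0.9000 theta=-15/44 (≈-0.3409)
After 3 (propagate distance d=26): x=-438/55 (≈-7.9636) theta=-15/44 (≈-0.3409)
After 4 (thin lens f=29): x=-438/55 (≈-7.9636) theta=-423/6380 (≈-0.0663)
Rounded to 4 decimal places: x = -7.9636, theta = -0.0663

Answer: -7.9636 -0.0663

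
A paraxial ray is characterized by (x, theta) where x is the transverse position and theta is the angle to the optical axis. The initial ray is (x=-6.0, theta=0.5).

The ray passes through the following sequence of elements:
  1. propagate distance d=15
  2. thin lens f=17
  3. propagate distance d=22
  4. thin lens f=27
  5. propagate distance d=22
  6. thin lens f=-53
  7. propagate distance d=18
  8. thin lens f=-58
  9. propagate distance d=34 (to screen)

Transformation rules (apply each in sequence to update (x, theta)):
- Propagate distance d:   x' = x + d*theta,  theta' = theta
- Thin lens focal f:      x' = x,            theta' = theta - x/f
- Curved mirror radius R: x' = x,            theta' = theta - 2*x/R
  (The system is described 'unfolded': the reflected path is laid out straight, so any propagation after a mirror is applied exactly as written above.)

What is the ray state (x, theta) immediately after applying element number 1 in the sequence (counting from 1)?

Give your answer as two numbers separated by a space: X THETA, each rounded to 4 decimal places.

Initial: x=-6.0000 theta=0.5000
After 1 (propagate distance d=15): x=1.5000 theta=0.5000
Rounded to 4 decimal places: x = 1.5000, theta = 0.5000

Answer: 1.5000 0.5000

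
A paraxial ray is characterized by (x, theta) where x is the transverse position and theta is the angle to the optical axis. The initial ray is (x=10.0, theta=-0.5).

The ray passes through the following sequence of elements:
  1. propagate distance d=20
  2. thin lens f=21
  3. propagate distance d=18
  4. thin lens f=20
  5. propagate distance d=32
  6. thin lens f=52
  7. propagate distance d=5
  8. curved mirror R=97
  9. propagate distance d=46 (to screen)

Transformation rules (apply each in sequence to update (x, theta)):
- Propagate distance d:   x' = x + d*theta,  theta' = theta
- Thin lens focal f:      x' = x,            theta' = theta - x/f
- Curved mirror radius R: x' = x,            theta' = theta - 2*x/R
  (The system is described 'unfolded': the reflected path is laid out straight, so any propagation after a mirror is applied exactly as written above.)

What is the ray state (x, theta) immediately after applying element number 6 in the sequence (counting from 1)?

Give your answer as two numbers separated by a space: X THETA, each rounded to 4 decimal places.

Answer: -10.6000 0.1538

Derivation:
Initial: x=10.0000 theta=-0.5000
After 1 (propagate distance d=20): x=0.0000 theta=-0.5000
After 2 (thin lens f=21): x=0.0000 theta=-0.5000
After 3 (propagate distance d=18): x=-9.0000 theta=-0.5000
After 4 (thin lens f=20): x=-9.0000 theta=-0.0500
After 5 (propagate distance d=32): x=-10.6000 theta=-0.0500
After 6 (thin lens f=52): x=-10.6000 theta=2/13 (≈0.1538)
Rounded to 4 decimal places: x = -10.6000, theta = 0.1538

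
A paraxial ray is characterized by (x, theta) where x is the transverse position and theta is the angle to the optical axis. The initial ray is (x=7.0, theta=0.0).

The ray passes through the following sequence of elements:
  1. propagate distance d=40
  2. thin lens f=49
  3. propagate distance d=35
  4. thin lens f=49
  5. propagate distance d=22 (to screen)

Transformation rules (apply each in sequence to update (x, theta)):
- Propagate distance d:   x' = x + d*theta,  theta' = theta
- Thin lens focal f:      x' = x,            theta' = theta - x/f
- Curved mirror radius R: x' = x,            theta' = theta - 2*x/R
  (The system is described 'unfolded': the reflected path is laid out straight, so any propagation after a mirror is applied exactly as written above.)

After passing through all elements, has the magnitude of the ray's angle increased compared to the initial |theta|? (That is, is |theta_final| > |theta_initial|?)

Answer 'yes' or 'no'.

Answer: yes

Derivation:
Initial: x=7.0000 theta=0.0000
After 1 (propagate distance d=40): x=7.0000 theta=0.0000
After 2 (thin lens f=49): x=7.0000 theta=-1/7 (≈-0.1429)
After 3 (propagate distance d=35): x=2.0000 theta=-1/7 (≈-0.1429)
After 4 (thin lens f=49): x=2.0000 theta=-9/49 (≈-0.1837)
After 5 (propagate distance d=22 (to screen)): x=-100/49 (≈-2.0408) theta=-9/49 (≈-0.1837)
|theta_initial|=0.0000 |theta_final|=9/49 (≈0.1837) -> increased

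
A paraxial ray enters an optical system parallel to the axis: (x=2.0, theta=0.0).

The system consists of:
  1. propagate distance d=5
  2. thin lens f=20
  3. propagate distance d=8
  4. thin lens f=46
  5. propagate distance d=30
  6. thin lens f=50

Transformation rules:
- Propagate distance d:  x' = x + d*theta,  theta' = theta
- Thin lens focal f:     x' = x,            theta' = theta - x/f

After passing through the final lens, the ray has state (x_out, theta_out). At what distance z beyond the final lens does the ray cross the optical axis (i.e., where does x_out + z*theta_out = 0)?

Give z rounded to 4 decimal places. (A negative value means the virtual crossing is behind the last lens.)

Answer: -34.6963

Derivation:
Initial: x=2.0000 theta=0.0000
After 1 (propagate distance d=5): x=2.0000 theta=0.0000
After 2 (thin lens f=20): x=2.0000 theta=-0.1000
After 3 (propagate distance d=8): x=1.2000 theta=-0.1000
After 4 (thin lens f=46): x=1.2000 theta=-29/230 (≈-0.1261)
After 5 (propagate distance d=30): x=-297/115 (≈-2.5826) theta=-29/230 (≈-0.1261)
After 6 (thin lens f=50): x=-297/115 (≈-2.5826) theta=-214/2875 (≈-0.0744)
z_focus = -x_out/theta_out = -(-297/115)/(-214/2875) = -7425/214 ≈ -34.6963
Rounded to 4 decimal places: z = -34.6963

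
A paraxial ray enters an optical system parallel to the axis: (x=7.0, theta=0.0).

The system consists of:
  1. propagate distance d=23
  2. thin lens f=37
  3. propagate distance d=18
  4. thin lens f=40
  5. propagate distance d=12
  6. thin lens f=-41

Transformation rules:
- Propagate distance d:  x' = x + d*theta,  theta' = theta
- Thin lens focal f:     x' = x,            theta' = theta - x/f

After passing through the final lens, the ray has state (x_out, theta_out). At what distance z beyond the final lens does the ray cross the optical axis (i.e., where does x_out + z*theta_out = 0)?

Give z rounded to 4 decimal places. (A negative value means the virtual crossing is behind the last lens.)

Answer: 0.9007

Derivation:
Initial: x=7.0000 theta=0.0000
After 1 (propagate distance d=23): x=7.0000 theta=0.0000
After 2 (thin lens f=37): x=7.0000 theta=-7/37 (≈-0.1892)
After 3 (propagate distance d=18): x=133/37 (≈3.5946) theta=-7/37 (≈-0.1892)
After 4 (thin lens f=40): x=133/37 (≈3.5946) theta=-413/1480 (≈-0.2791)
After 5 (propagate distance d=12): x=91/370 (≈0.2459) theta=-413/1480 (≈-0.2791)
After 6 (thin lens f=-41): x=91/370 (≈0.2459) theta=-16569/60680 (≈-0.2731)
z_focus = -x_out/theta_out = -(91/370)/(-16569/60680) = 2132/2367 ≈ 0.9007
Rounded to 4 decimal places: z = 0.9007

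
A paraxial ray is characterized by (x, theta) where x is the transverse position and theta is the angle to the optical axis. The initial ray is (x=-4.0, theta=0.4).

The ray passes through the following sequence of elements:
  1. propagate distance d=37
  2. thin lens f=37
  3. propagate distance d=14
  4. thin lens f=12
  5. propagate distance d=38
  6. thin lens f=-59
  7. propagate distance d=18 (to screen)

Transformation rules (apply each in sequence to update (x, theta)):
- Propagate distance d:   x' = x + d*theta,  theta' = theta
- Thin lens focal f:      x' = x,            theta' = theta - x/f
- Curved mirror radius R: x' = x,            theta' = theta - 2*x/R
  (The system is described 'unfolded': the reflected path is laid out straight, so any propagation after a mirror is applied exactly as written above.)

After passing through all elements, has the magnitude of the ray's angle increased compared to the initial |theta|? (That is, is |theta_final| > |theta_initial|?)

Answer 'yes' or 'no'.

Initial: x=-4.0000 theta=0.4000
After 1 (propagate distance d=37): x=10.8000 theta=0.4000
After 2 (thin lens f=37): x=10.8000 theta=4/37 (≈0.1081)
After 3 (propagate distance d=14): x=2278/185 (≈12.3135) theta=4/37 (≈0.1081)
After 4 (thin lens f=12): x=2278/185 (≈12.3135) theta=-1019/1110 (≈-0.9180)
After 5 (propagate distance d=38): x=-12527/555 (≈-22.5712) theta=-1019/1110 (≈-0.9180)
After 6 (thin lens f=-59): x=-12527/555 (≈-22.5712) theta=-17035/13098 (≈-1.3006)
After 7 (propagate distance d=18 (to screen)): x=-1505668/32745 (≈-45.9816) theta=-17035/13098 (≈-1.3006)
|theta_initial|=0.4000 |theta_final|=17035/13098 (≈1.3006) -> increased

Answer: yes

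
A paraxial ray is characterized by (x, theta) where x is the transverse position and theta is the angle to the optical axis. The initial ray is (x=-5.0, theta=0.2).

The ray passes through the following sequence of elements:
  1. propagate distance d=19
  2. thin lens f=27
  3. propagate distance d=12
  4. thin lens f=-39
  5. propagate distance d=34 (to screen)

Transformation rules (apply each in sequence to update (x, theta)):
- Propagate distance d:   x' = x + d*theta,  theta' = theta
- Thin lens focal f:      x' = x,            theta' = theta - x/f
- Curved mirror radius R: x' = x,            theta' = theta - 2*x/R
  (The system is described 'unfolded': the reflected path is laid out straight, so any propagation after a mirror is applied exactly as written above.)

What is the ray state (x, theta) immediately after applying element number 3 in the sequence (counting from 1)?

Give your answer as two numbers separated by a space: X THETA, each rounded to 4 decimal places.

Answer: 1.7333 0.2444

Derivation:
Initial: x=-5.0000 theta=0.2000
After 1 (propagate distance d=19): x=-1.2000 theta=0.2000
After 2 (thin lens f=27): x=-1.2000 theta=11/45 (≈0.2444)
After 3 (propagate distance d=12): x=26/15 (≈1.7333) theta=11/45 (≈0.2444)
Rounded to 4 decimal places: x = 1.7333, theta = 0.2444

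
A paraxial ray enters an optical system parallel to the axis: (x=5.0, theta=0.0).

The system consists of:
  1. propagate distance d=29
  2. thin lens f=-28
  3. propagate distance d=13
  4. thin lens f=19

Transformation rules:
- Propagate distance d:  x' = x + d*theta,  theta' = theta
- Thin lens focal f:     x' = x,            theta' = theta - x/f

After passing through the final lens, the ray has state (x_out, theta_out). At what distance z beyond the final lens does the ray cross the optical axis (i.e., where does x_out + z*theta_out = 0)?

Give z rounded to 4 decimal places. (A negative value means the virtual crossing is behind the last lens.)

Initial: x=5.0000 theta=0.0000
After 1 (propagate distance d=29): x=5.0000 theta=0.0000
After 2 (thin lens f=-28): x=5.0000 theta=5/28 (≈0.1786)
After 3 (propagate distance d=13): x=205/28 (≈7.3214) theta=5/28 (≈0.1786)
After 4 (thin lens f=19): x=205/28 (≈7.3214) theta=-55/266 (≈-0.2068)
z_focus = -x_out/theta_out = -(205/28)/(-55/266) = 779/22 ≈ 35.4091
Rounded to 4 decimal places: z = 35.4091

Answer: 35.4091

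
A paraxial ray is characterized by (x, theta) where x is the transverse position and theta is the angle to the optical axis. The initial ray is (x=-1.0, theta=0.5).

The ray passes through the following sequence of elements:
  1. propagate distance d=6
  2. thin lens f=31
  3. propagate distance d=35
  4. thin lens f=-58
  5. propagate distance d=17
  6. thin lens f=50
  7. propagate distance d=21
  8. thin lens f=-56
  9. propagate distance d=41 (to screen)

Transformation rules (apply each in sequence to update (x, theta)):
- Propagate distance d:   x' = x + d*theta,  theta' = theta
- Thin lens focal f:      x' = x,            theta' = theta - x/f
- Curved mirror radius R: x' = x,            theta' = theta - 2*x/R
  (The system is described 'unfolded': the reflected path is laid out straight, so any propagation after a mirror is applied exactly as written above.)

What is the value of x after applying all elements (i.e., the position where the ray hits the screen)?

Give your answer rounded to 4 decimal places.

Initial: x=-1.0000 theta=0.5000
After 1 (propagate distance d=6): x=2.0000 theta=0.5000
After 2 (thin lens f=31): x=2.0000 theta=27/62 (≈0.4355)
After 3 (propagate distance d=35): x=1069/62 (≈17.2419) theta=27/62 (≈0.4355)
After 4 (thin lens f=-58): x=1069/62 (≈17.2419) theta=85/116 (≈0.7328)
After 5 (propagate distance d=17): x=106797/3596 (≈29.6988) theta=85/116 (≈0.7328)
After 6 (thin lens f=50): x=106797/3596 (≈29.6988) theta=24953/179800 (≈0.1388)
After 7 (propagate distance d=21): x=5863863/179800 (≈32.6133) theta=24953/179800 (≈0.1388)
After 8 (thin lens f=-56): x=5863863/179800 (≈32.6133) theta=7261231/10068800 (≈0.7212)
After 9 (propagate distance d=41 (to screen)): x=626086799/10068800 (≈62.1809) theta=7261231/10068800 (≈0.7212)
Rounded to 4 decimal places: x = 62.1809

Answer: 62.1809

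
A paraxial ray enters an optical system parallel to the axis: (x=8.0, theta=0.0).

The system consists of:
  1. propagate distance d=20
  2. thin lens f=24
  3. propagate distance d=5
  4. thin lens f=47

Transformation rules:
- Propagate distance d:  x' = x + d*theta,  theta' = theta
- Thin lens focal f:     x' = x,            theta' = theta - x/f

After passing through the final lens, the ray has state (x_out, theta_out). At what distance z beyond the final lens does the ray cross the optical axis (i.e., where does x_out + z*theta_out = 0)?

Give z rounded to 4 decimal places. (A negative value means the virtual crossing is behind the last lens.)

Answer: 13.5303

Derivation:
Initial: x=8.0000 theta=0.0000
After 1 (propagate distance d=20): x=8.0000 theta=0.0000
After 2 (thin lens f=24): x=8.0000 theta=-1/3 (≈-0.3333)
After 3 (propagate distance d=5): x=19/3 (≈6.3333) theta=-1/3 (≈-0.3333)
After 4 (thin lens f=47): x=19/3 (≈6.3333) theta=-22/47 (≈-0.4681)
z_focus = -x_out/theta_out = -(19/3)/(-22/47) = 893/66 ≈ 13.5303
Rounded to 4 decimal places: z = 13.5303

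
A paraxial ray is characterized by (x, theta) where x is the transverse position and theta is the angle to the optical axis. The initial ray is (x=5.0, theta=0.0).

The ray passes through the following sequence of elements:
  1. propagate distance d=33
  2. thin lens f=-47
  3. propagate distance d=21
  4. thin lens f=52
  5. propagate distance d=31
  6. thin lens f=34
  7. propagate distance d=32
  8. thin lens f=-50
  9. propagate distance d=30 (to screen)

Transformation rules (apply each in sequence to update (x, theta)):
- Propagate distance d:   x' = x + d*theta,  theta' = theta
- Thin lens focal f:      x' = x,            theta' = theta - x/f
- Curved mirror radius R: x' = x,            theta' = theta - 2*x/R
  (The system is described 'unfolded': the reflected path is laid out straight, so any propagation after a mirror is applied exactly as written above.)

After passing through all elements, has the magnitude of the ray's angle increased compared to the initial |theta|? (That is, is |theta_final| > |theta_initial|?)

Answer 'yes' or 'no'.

Initial: x=5.0000 theta=0.0000
After 1 (propagate distance d=33): x=5.0000 theta=0.0000
After 2 (thin lens f=-47): x=5.0000 theta=5/47 (≈0.1064)
After 3 (propagate distance d=21): x=340/47 (≈7.2340) theta=5/47 (≈0.1064)
After 4 (thin lens f=52): x=340/47 (≈7.2340) theta=-20/611 (≈-0.0327)
After 5 (propagate distance d=31): x=3800/611 (≈6.2193) theta=-20/611 (≈-0.0327)
After 6 (thin lens f=34): x=3800/611 (≈6.2193) theta=-2240/10387 (≈-0.2157)
After 7 (propagate distance d=32): x=-7080/10387 (≈-0.6816) theta=-2240/10387 (≈-0.2157)
After 8 (thin lens f=-50): x=-7080/10387 (≈-0.6816) theta=-916/3995 (≈-0.2293)
After 9 (propagate distance d=30 (to screen)): x=-78528/10387 (≈-7.5602) theta=-916/3995 (≈-0.2293)
|theta_initial|=0.0000 |theta_final|=916/3995 (≈0.2293) -> increased

Answer: yes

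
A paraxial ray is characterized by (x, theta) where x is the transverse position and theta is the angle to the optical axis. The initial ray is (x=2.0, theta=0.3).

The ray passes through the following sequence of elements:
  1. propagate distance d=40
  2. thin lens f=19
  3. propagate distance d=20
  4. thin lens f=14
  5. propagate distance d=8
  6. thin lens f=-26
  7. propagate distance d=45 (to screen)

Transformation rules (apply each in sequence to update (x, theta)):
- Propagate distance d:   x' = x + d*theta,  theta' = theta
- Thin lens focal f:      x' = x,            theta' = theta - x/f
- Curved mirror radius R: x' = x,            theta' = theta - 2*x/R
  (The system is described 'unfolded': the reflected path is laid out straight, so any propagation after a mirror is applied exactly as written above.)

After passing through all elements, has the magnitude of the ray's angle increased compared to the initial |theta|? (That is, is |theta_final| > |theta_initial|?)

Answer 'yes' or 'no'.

Answer: yes

Derivation:
Initial: x=2.0000 theta=0.3000
After 1 (propagate distance d=40): x=14.0000 theta=0.3000
After 2 (thin lens f=19): x=14.0000 theta=-83/190 (≈-0.4368)
After 3 (propagate distance d=20): x=100/19 (≈5.2632) theta=-83/190 (≈-0.4368)
After 4 (thin lens f=14): x=100/19 (≈5.2632) theta=-1081/1330 (≈-0.8128)
After 5 (propagate distance d=8): x=-824/665 (≈-1.2391) theta=-1081/1330 (≈-0.8128)
After 6 (thin lens f=-26): x=-824/665 (≈-1.2391) theta=-783/910 (≈-0.8604)
After 7 (propagate distance d=45 (to screen)): x=-690889/17290 (≈-39.9589) theta=-783/910 (≈-0.8604)
|theta_initial|=0.3000 |theta_final|=783/910 (≈0.8604) -> increased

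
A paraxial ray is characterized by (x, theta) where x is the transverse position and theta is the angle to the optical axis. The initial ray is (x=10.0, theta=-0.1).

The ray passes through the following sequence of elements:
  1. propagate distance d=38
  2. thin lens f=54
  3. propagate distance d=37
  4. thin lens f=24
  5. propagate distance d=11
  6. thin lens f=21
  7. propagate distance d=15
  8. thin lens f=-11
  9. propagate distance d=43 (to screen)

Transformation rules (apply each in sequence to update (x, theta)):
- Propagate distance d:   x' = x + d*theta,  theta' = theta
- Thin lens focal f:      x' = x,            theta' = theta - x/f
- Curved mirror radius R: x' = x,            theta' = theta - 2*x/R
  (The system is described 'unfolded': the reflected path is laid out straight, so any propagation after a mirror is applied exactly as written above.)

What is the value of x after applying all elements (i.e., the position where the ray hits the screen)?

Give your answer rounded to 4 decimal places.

Answer: -14.4245

Derivation:
Initial: x=10.0000 theta=-0.1000
After 1 (propagate distance d=38): x=6.2000 theta=-0.1000
After 2 (thin lens f=54): x=6.2000 theta=-29/135 (≈-0.2148)
After 3 (propagate distance d=37): x=-236/135 (≈-1.7481) theta=-29/135 (≈-0.2148)
After 4 (thin lens f=24): x=-236/135 (≈-1.7481) theta=-23/162 (≈-0.1420)
After 5 (propagate distance d=11): x=-2681/810 (≈-3.3099) theta=-23/162 (≈-0.1420)
After 6 (thin lens f=21): x=-2681/810 (≈-3.3099) theta=19/1215 (≈0.0156)
After 7 (propagate distance d=15): x=-2491/810 (≈-3.0753) theta=19/1215 (≈0.0156)
After 8 (thin lens f=-11): x=-2491/810 (≈-3.0753) theta=-1411/5346 (≈-0.2639)
After 9 (propagate distance d=43 (to screen)): x=-192784/13365 (≈-14.4245) theta=-1411/5346 (≈-0.2639)
Rounded to 4 decimal places: x = -14.4245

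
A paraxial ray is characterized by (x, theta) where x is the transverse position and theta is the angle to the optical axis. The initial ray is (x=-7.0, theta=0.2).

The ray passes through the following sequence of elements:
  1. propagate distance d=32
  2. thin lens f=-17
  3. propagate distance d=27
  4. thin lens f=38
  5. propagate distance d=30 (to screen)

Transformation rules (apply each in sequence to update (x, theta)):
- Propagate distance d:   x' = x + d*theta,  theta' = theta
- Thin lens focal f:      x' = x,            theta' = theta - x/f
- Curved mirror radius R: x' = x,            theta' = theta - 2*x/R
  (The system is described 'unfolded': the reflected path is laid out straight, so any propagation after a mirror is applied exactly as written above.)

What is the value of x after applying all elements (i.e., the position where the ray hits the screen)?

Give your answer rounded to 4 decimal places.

Answer: 5.7511

Derivation:
Initial: x=-7.0000 theta=0.2000
After 1 (propagate distance d=32): x=-0.6000 theta=0.2000
After 2 (thin lens f=-17): x=-0.6000 theta=14/85 (≈0.1647)
After 3 (propagate distance d=27): x=327/85 (≈3.8471) theta=14/85 (≈0.1647)
After 4 (thin lens f=38): x=327/85 (≈3.8471) theta=41/646 (≈0.0635)
After 5 (propagate distance d=30 (to screen)): x=9288/1615 (≈5.7511) theta=41/646 (≈0.0635)
Rounded to 4 decimal places: x = 5.7511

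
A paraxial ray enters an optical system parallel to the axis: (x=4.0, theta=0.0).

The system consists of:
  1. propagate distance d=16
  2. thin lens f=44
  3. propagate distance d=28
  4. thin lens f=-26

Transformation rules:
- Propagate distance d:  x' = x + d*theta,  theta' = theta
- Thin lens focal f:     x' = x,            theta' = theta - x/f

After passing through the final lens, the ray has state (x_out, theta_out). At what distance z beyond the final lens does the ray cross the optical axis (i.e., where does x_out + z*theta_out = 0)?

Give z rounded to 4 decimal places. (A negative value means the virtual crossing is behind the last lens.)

Answer: 41.6000

Derivation:
Initial: x=4.0000 theta=0.0000
After 1 (propagate distance d=16): x=4.0000 theta=0.0000
After 2 (thin lens f=44): x=4.0000 theta=-1/11 (≈-0.0909)
After 3 (propagate distance d=28): x=16/11 (≈1.4545) theta=-1/11 (≈-0.0909)
After 4 (thin lens f=-26): x=16/11 (≈1.4545) theta=-5/143 (≈-0.0350)
z_focus = -x_out/theta_out = -(16/11)/(-5/143) = 41.6000
Rounded to 4 decimal places: z = 41.6000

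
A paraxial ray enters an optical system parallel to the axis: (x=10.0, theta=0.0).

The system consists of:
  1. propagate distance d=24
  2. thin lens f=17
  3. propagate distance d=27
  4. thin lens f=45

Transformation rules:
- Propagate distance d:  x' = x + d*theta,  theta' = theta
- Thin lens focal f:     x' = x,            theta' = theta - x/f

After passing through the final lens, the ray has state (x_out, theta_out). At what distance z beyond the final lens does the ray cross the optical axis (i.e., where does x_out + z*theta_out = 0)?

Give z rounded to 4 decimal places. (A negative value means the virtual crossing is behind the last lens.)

Answer: -12.8571

Derivation:
Initial: x=10.0000 theta=0.0000
After 1 (propagate distance d=24): x=10.0000 theta=0.0000
After 2 (thin lens f=17): x=10.0000 theta=-10/17 (≈-0.5882)
After 3 (propagate distance d=27): x=-100/17 (≈-5.8824) theta=-10/17 (≈-0.5882)
After 4 (thin lens f=45): x=-100/17 (≈-5.8824) theta=-70/153 (≈-0.4575)
z_focus = -x_out/theta_out = -(-100/17)/(-70/153) = -90/7 ≈ -12.8571
Rounded to 4 decimal places: z = -12.8571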